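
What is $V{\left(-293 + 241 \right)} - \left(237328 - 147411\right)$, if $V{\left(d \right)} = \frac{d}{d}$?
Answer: $-89916$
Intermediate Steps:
$V{\left(d \right)} = 1$
$V{\left(-293 + 241 \right)} - \left(237328 - 147411\right) = 1 - \left(237328 - 147411\right) = 1 - 89917 = -89916$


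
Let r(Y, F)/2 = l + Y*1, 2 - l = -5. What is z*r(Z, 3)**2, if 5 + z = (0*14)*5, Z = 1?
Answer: -1280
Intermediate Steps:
l = 7 (l = 2 - 1*(-5) = 2 + 5 = 7)
r(Y, F) = 14 + 2*Y (r(Y, F) = 2*(7 + Y*1) = 2*(7 + Y) = 14 + 2*Y)
z = -5 (z = -5 + (0*14)*5 = -5 + 0*5 = -5 + 0 = -5)
z*r(Z, 3)**2 = -5*(14 + 2*1)**2 = -5*(14 + 2)**2 = -5*16**2 = -5*256 = -1280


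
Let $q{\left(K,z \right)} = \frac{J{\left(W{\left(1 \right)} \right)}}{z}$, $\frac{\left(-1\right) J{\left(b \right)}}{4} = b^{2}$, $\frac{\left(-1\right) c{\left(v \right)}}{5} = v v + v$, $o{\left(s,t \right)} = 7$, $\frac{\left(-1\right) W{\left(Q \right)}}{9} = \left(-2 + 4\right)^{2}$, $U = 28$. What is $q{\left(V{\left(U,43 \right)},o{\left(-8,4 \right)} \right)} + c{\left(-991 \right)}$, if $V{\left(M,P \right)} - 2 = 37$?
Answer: $- \frac{34343334}{7} \approx -4.9062 \cdot 10^{6}$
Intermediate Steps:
$V{\left(M,P \right)} = 39$ ($V{\left(M,P \right)} = 2 + 37 = 39$)
$W{\left(Q \right)} = -36$ ($W{\left(Q \right)} = - 9 \left(-2 + 4\right)^{2} = - 9 \cdot 2^{2} = \left(-9\right) 4 = -36$)
$c{\left(v \right)} = - 5 v - 5 v^{2}$ ($c{\left(v \right)} = - 5 \left(v v + v\right) = - 5 \left(v^{2} + v\right) = - 5 \left(v + v^{2}\right) = - 5 v - 5 v^{2}$)
$J{\left(b \right)} = - 4 b^{2}$
$q{\left(K,z \right)} = - \frac{5184}{z}$ ($q{\left(K,z \right)} = \frac{\left(-4\right) \left(-36\right)^{2}}{z} = \frac{\left(-4\right) 1296}{z} = - \frac{5184}{z}$)
$q{\left(V{\left(U,43 \right)},o{\left(-8,4 \right)} \right)} + c{\left(-991 \right)} = - \frac{5184}{7} - - 4955 \left(1 - 991\right) = \left(-5184\right) \frac{1}{7} - \left(-4955\right) \left(-990\right) = - \frac{5184}{7} - 4905450 = - \frac{34343334}{7}$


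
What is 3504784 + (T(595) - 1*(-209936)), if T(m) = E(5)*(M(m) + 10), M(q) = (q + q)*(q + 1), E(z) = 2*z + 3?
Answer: 12934970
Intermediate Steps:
E(z) = 3 + 2*z
M(q) = 2*q*(1 + q) (M(q) = (2*q)*(1 + q) = 2*q*(1 + q))
T(m) = 130 + 26*m*(1 + m) (T(m) = (3 + 2*5)*(2*m*(1 + m) + 10) = (3 + 10)*(10 + 2*m*(1 + m)) = 13*(10 + 2*m*(1 + m)) = 130 + 26*m*(1 + m))
3504784 + (T(595) - 1*(-209936)) = 3504784 + ((130 + 26*595*(1 + 595)) - 1*(-209936)) = 3504784 + ((130 + 26*595*596) + 209936) = 3504784 + ((130 + 9220120) + 209936) = 3504784 + (9220250 + 209936) = 3504784 + 9430186 = 12934970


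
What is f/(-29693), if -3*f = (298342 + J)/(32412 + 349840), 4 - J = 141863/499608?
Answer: 149055906505/17011965108644064 ≈ 8.7618e-6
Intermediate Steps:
J = 1856569/499608 (J = 4 - 141863/499608 = 1856569/499608 ≈ 3.7161)
f = -149055906505/572928471648 (f = -(298342 + 1856569/499608)/(3*(32412 + 349840)) = -149055906505/(1498824*382252) = -⅓*149055906505/190976157216 = -149055906505/572928471648 ≈ -0.26016)
f/(-29693) = -149055906505/572928471648/(-29693) = -149055906505/572928471648*(-1/29693) = 149055906505/17011965108644064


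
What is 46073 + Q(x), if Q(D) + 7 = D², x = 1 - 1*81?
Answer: 52466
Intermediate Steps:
x = -80 (x = 1 - 81 = -80)
Q(D) = -7 + D²
46073 + Q(x) = 46073 + (-7 + (-80)²) = 46073 + (-7 + 6400) = 46073 + 6393 = 52466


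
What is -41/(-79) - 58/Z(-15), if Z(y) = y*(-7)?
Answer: -277/8295 ≈ -0.033394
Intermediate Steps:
Z(y) = -7*y
-41/(-79) - 58/Z(-15) = -41/(-79) - 58/((-7*(-15))) = -41*(-1/79) - 58/105 = 41/79 - 58*1/105 = 41/79 - 58/105 = -277/8295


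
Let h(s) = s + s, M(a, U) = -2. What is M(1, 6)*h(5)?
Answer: -20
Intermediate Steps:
h(s) = 2*s
M(1, 6)*h(5) = -4*5 = -2*10 = -20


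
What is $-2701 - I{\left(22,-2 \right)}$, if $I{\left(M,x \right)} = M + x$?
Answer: $-2721$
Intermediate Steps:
$-2701 - I{\left(22,-2 \right)} = -2701 - \left(22 - 2\right) = -2701 - 20 = -2721$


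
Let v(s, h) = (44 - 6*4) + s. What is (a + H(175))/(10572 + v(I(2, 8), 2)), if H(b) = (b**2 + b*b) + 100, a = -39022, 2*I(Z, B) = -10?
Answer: 22328/10587 ≈ 2.1090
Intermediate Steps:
I(Z, B) = -5 (I(Z, B) = (1/2)*(-10) = -5)
H(b) = 100 + 2*b**2 (H(b) = (b**2 + b**2) + 100 = 2*b**2 + 100 = 100 + 2*b**2)
v(s, h) = 20 + s (v(s, h) = (44 - 24) + s = 20 + s)
(a + H(175))/(10572 + v(I(2, 8), 2)) = (-39022 + (100 + 2*175**2))/(10572 + (20 - 5)) = (-39022 + (100 + 2*30625))/(10572 + 15) = (-39022 + (100 + 61250))/10587 = (-39022 + 61350)*(1/10587) = 22328*(1/10587) = 22328/10587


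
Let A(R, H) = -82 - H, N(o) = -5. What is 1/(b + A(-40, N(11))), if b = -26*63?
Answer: -1/1715 ≈ -0.00058309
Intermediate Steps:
b = -1638
1/(b + A(-40, N(11))) = 1/(-1638 + (-82 - 1*(-5))) = 1/(-1638 + (-82 + 5)) = 1/(-1638 - 77) = 1/(-1715) = -1/1715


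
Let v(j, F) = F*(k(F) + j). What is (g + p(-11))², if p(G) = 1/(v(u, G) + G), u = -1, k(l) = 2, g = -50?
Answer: 1212201/484 ≈ 2504.5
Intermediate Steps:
v(j, F) = F*(2 + j)
p(G) = 1/(2*G) (p(G) = 1/(G*(2 - 1) + G) = 1/(G*1 + G) = 1/(G + G) = 1/(2*G))
(g + p(-11))² = (-50 + (½)/(-11))² = (-50 + (½)*(-1/11))² = (-50 - 1/22)² = (-1101/22)² = 1212201/484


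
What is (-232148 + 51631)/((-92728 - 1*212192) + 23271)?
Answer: 180517/281649 ≈ 0.64093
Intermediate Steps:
(-232148 + 51631)/((-92728 - 1*212192) + 23271) = -180517/((-92728 - 212192) + 23271) = -180517/(-304920 + 23271) = -180517/(-281649) = -180517*(-1/281649) = 180517/281649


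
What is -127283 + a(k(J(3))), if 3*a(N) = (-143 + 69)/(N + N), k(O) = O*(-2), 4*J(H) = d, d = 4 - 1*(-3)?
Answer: -2672869/21 ≈ -1.2728e+5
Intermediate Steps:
d = 7 (d = 4 + 3 = 7)
J(H) = 7/4 (J(H) = (1/4)*7 = 7/4)
k(O) = -2*O
a(N) = -37/(3*N) (a(N) = ((-143 + 69)/(N + N))/3 = (-74*1/(2*N))/3 = (-37/N)/3 = -37/(3*N))
-127283 + a(k(J(3))) = -127283 - 37/(3*((-2*7/4))) = -127283 - 37/(3*(-7/2)) = -127283 - 37/3*(-2/7) = -127283 + 74/21 = -2672869/21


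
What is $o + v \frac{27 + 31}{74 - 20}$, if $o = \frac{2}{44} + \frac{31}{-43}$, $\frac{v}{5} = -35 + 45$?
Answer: $\frac{1354447}{25542} \approx 53.028$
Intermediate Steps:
$v = 50$ ($v = 5 \left(-35 + 45\right) = 5 \cdot 10 = 50$)
$o = - \frac{639}{946}$ ($o = 2 \cdot \frac{1}{44} + 31 \left(- \frac{1}{43}\right) = \frac{1}{22} - \frac{31}{43} = - \frac{639}{946} \approx -0.67548$)
$o + v \frac{27 + 31}{74 - 20} = - \frac{639}{946} + 50 \frac{27 + 31}{74 - 20} = - \frac{639}{946} + 50 \cdot \frac{58}{54} = - \frac{639}{946} + 50 \cdot 58 \cdot \frac{1}{54} = - \frac{639}{946} + 50 \cdot \frac{29}{27} = - \frac{639}{946} + \frac{1450}{27} = \frac{1354447}{25542}$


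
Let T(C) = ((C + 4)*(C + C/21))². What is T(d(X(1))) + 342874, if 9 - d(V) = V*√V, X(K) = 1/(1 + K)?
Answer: 842007235/2352 - 1247147*√2/882 ≈ 3.5600e+5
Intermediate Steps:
d(V) = 9 - V^(3/2) (d(V) = 9 - V*√V = 9 - V^(3/2))
T(C) = 484*C²*(4 + C)²/441 (T(C) = ((4 + C)*(C + C*(1/21)))² = ((4 + C)*(C + C/21))² = ((4 + C)*(22*C/21))² = (22*C*(4 + C)/21)² = 484*C²*(4 + C)²/441)
T(d(X(1))) + 342874 = 484*(9 - (1/(1 + 1))^(3/2))²*(4 + (9 - (1/(1 + 1))^(3/2)))²/441 + 342874 = 484*(9 - (1/2)^(3/2))²*(4 + (9 - (1/2)^(3/2)))²/441 + 342874 = 484*(9 - (½)^(3/2))²*(4 + (9 - (½)^(3/2)))²/441 + 342874 = 484*(9 - √2/4)²*(4 + (9 - √2/4))²/441 + 342874 = 484*(9 - √2/4)²*(13 - √2/4)²/441 + 342874 = 342874 + 484*(9 - √2/4)²*(13 - √2/4)²/441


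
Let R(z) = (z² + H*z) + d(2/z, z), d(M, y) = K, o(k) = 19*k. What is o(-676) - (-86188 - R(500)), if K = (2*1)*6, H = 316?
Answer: 481356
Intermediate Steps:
K = 12 (K = 2*6 = 12)
d(M, y) = 12
R(z) = 12 + z² + 316*z (R(z) = (z² + 316*z) + 12 = 12 + z² + 316*z)
o(-676) - (-86188 - R(500)) = 19*(-676) - (-86188 - (12 + 500² + 316*500)) = -12844 - (-86188 - (12 + 250000 + 158000)) = -12844 - (-86188 - 1*408012) = -12844 - (-86188 - 408012) = -12844 - 1*(-494200) = -12844 + 494200 = 481356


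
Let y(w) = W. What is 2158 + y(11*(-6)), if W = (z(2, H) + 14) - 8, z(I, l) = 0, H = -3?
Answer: 2164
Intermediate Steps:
W = 6 (W = (0 + 14) - 8 = 14 - 8 = 6)
y(w) = 6
2158 + y(11*(-6)) = 2158 + 6 = 2164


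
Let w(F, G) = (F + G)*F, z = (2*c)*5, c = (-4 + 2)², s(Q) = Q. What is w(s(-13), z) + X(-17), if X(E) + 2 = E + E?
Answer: -387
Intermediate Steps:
c = 4 (c = (-2)² = 4)
z = 40 (z = (2*4)*5 = 8*5 = 40)
w(F, G) = F*(F + G)
X(E) = -2 + 2*E (X(E) = -2 + (E + E) = -2 + 2*E)
w(s(-13), z) + X(-17) = -13*(-13 + 40) + (-2 + 2*(-17)) = -13*27 + (-2 - 34) = -351 - 36 = -387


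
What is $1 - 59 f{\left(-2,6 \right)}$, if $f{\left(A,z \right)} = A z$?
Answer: $709$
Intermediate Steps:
$1 - 59 f{\left(-2,6 \right)} = 1 - 59 \left(\left(-2\right) 6\right) = 1 - -708 = 1 + 708 = 709$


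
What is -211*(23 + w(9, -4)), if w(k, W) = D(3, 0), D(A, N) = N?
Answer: -4853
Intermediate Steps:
w(k, W) = 0
-211*(23 + w(9, -4)) = -211*(23 + 0) = -211*23 = -4853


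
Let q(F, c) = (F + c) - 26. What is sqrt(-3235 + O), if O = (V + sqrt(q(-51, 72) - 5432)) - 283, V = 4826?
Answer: sqrt(1308 + I*sqrt(5437)) ≈ 36.181 + 1.019*I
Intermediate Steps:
q(F, c) = -26 + F + c
O = 4543 + I*sqrt(5437) (O = (4826 + sqrt((-26 - 51 + 72) - 5432)) - 283 = (4826 + sqrt(-5 - 5432)) - 283 = (4826 + sqrt(-5437)) - 283 = (4826 + I*sqrt(5437)) - 283 = 4543 + I*sqrt(5437) ≈ 4543.0 + 73.736*I)
sqrt(-3235 + O) = sqrt(-3235 + (4543 + I*sqrt(5437))) = sqrt(1308 + I*sqrt(5437))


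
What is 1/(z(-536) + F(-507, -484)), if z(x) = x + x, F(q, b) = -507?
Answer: -1/1579 ≈ -0.00063331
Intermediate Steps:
z(x) = 2*x
1/(z(-536) + F(-507, -484)) = 1/(2*(-536) - 507) = 1/(-1072 - 507) = 1/(-1579) = -1/1579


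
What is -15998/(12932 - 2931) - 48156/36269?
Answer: -1061839618/362726269 ≈ -2.9274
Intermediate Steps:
-15998/(12932 - 2931) - 48156/36269 = -15998/10001 - 48156*1/36269 = -15998*1/10001 - 48156/36269 = -15998/10001 - 48156/36269 = -1061839618/362726269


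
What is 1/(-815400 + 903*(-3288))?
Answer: -1/3784464 ≈ -2.6424e-7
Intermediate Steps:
1/(-815400 + 903*(-3288)) = 1/(-815400 - 2969064) = 1/(-3784464) = -1/3784464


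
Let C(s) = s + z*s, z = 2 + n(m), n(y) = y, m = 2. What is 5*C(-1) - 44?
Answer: -69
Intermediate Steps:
z = 4 (z = 2 + 2 = 4)
C(s) = 5*s (C(s) = s + 4*s = 5*s)
5*C(-1) - 44 = 5*(5*(-1)) - 44 = 5*(-5) - 44 = -25 - 44 = -69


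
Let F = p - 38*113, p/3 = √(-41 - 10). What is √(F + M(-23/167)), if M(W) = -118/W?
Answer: √(-1818288 + 1587*I*√51)/23 ≈ 0.18271 + 58.628*I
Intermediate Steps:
p = 3*I*√51 (p = 3*√(-41 - 10) = 3*√(-51) = 3*(I*√51) = 3*I*√51 ≈ 21.424*I)
F = -4294 + 3*I*√51 (F = 3*I*√51 - 38*113 = 3*I*√51 - 4294 = -4294 + 3*I*√51 ≈ -4294.0 + 21.424*I)
√(F + M(-23/167)) = √((-4294 + 3*I*√51) - 118/((-23/167))) = √((-4294 + 3*I*√51) - 118/((-23*1/167))) = √((-4294 + 3*I*√51) - 118/(-23/167)) = √((-4294 + 3*I*√51) - 118*(-167/23)) = √((-4294 + 3*I*√51) + 19706/23) = √(-79056/23 + 3*I*√51)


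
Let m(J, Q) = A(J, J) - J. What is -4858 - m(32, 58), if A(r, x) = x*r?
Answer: -5850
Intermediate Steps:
A(r, x) = r*x
m(J, Q) = J**2 - J (m(J, Q) = J*J - J = J**2 - J)
-4858 - m(32, 58) = -4858 - 32*(-1 + 32) = -4858 - 32*31 = -4858 - 1*992 = -4858 - 992 = -5850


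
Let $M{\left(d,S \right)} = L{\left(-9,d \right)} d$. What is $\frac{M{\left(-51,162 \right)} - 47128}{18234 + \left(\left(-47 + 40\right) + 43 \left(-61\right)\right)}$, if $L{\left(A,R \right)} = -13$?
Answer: $- \frac{46465}{15604} \approx -2.9778$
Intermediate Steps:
$M{\left(d,S \right)} = - 13 d$
$\frac{M{\left(-51,162 \right)} - 47128}{18234 + \left(\left(-47 + 40\right) + 43 \left(-61\right)\right)} = \frac{\left(-13\right) \left(-51\right) - 47128}{18234 + \left(\left(-47 + 40\right) + 43 \left(-61\right)\right)} = \frac{663 - 47128}{18234 - 2630} = - \frac{46465}{18234 - 2630} = - \frac{46465}{15604}$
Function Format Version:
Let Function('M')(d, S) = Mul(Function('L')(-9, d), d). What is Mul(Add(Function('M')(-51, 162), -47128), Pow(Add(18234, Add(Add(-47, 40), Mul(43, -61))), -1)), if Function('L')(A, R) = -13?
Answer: Rational(-46465, 15604) ≈ -2.9778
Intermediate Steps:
Function('M')(d, S) = Mul(-13, d)
Mul(Add(Function('M')(-51, 162), -47128), Pow(Add(18234, Add(Add(-47, 40), Mul(43, -61))), -1)) = Mul(Add(Mul(-13, -51), -47128), Pow(Add(18234, Add(Add(-47, 40), Mul(43, -61))), -1)) = Mul(Add(663, -47128), Pow(Add(18234, Add(-7, -2623)), -1)) = Mul(-46465, Pow(Add(18234, -2630), -1)) = Mul(-46465, Pow(15604, -1)) = Mul(-46465, Rational(1, 15604)) = Rational(-46465, 15604)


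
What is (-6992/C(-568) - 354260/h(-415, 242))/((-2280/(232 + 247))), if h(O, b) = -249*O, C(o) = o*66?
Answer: 25063636201/36801313560 ≈ 0.68105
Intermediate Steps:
C(o) = 66*o
(-6992/C(-568) - 354260/h(-415, 242))/((-2280/(232 + 247))) = (-6992/(66*(-568)) - 354260/((-249*(-415))))/((-2280/(232 + 247))) = (-6992/(-37488) - 354260/103335)/((-2280/479)) = (-6992*(-1/37488) - 354260*1/103335)/((-2280*1/479)) = (437/2343 - 70852/20667)/(-2280/479) = -52324919/16140927*(-479/2280) = 25063636201/36801313560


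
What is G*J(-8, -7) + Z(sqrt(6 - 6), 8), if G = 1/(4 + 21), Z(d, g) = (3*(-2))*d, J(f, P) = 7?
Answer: 7/25 ≈ 0.28000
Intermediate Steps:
Z(d, g) = -6*d
G = 1/25 ≈ 0.040000
G*J(-8, -7) + Z(sqrt(6 - 6), 8) = (1/25)*7 - 6*sqrt(6 - 6) = 7/25 - 6*sqrt(0) = 7/25 - 6*0 = 7/25 + 0 = 7/25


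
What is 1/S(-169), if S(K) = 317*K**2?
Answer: 1/9053837 ≈ 1.1045e-7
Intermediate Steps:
1/S(-169) = 1/(317*(-169)**2) = 1/(317*28561) = 1/9053837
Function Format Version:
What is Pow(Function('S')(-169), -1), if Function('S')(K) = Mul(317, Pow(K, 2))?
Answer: Rational(1, 9053837) ≈ 1.1045e-7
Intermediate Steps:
Pow(Function('S')(-169), -1) = Pow(Mul(317, Pow(-169, 2)), -1) = Pow(Mul(317, 28561), -1) = Pow(9053837, -1) = Rational(1, 9053837)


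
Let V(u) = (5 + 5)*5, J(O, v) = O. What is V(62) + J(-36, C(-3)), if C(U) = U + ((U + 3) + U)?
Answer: 14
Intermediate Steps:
C(U) = 3 + 3*U (C(U) = U + ((3 + U) + U) = U + (3 + 2*U) = 3 + 3*U)
V(u) = 50 (V(u) = 10*5 = 50)
V(62) + J(-36, C(-3)) = 50 - 36 = 14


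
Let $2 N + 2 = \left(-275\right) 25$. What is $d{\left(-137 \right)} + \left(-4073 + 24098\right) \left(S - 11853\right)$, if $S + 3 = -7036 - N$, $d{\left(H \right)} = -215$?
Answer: $- \frac{618913105}{2} \approx -3.0946 \cdot 10^{8}$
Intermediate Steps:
$N = - \frac{6877}{2}$ ($N = -1 + \frac{\left(-275\right) 25}{2} = -1 + \frac{1}{2} \left(-6875\right) = -1 - \frac{6875}{2} = - \frac{6877}{2} \approx -3438.5$)
$S = - \frac{7201}{2}$ ($S = -3 - \frac{7195}{2} = - \frac{7201}{2} \approx -3600.5$)
$d{\left(-137 \right)} + \left(-4073 + 24098\right) \left(S - 11853\right) = -215 + \left(-4073 + 24098\right) \left(- \frac{7201}{2} - 11853\right) = -215 + 20025 \left(- \frac{30907}{2}\right) = -215 - \frac{618912675}{2} = - \frac{618913105}{2}$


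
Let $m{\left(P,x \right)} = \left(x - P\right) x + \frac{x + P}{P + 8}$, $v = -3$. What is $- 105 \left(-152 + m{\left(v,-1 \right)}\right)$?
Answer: $16254$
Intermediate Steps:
$m{\left(P,x \right)} = x \left(x - P\right) + \frac{P + x}{8 + P}$
$- 105 \left(-152 + m{\left(v,-1 \right)}\right) = - 105 \left(-152 + \frac{-3 - 1 + 8 \left(-1\right)^{2} - 3 \left(-1\right)^{2} - - \left(-3\right)^{2} - \left(-24\right) \left(-1\right)}{8 - 3}\right) = - 105 \left(-152 + \frac{-3 - 1 + 8 \cdot 1 - 3 - \left(-1\right) 9 - 24}{5}\right) = - 105 \left(-152 + \frac{-3 - 1 + 8 - 3 + 9 - 24}{5}\right) = - 105 \left(-152 + \frac{1}{5} \left(-14\right)\right) = - 105 \left(-152 - \frac{14}{5}\right) = \left(-105\right) \left(- \frac{774}{5}\right) = 16254$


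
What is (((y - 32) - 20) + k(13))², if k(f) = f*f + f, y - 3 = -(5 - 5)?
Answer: 17689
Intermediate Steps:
y = 3 (y = 3 - (5 - 5) = 3 - 1*0 = 3 + 0 = 3)
k(f) = f + f² (k(f) = f² + f = f + f²)
(((y - 32) - 20) + k(13))² = (((3 - 32) - 20) + 13*(1 + 13))² = ((-29 - 20) + 13*14)² = (-49 + 182)² = 133² = 17689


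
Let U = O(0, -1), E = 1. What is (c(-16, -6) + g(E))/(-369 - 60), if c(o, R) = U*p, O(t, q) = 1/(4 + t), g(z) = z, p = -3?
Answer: -1/1716 ≈ -0.00058275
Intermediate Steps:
U = 1/4 (U = 1/(4 + 0) = 1/4 ≈ 0.25000)
c(o, R) = -3/4 (c(o, R) = (1/4)*(-3) = -3/4)
(c(-16, -6) + g(E))/(-369 - 60) = (-3/4 + 1)/(-369 - 60) = (1/4)/(-429) = (1/4)*(-1/429) = -1/1716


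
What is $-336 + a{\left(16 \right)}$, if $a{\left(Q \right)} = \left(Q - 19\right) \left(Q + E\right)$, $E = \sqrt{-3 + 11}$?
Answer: $-384 - 6 \sqrt{2} \approx -392.49$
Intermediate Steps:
$E = 2 \sqrt{2}$ ($E = \sqrt{8} = 2 \sqrt{2} \approx 2.8284$)
$a{\left(Q \right)} = \left(-19 + Q\right) \left(Q + 2 \sqrt{2}\right)$ ($a{\left(Q \right)} = \left(Q - 19\right) \left(Q + 2 \sqrt{2}\right) = \left(-19 + Q\right) \left(Q + 2 \sqrt{2}\right)$)
$-336 + a{\left(16 \right)} = -336 + \left(16^{2} - 38 \sqrt{2} - 304 + 2 \cdot 16 \sqrt{2}\right) = -336 + \left(256 - 38 \sqrt{2} - 304 + 32 \sqrt{2}\right) = -336 - \left(48 + 6 \sqrt{2}\right) = -384 - 6 \sqrt{2}$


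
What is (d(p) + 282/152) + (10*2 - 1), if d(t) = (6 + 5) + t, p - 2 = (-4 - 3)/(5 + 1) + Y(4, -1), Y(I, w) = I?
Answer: 8365/228 ≈ 36.689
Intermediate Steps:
p = 29/6 (p = 2 + ((-4 - 3)/(5 + 1) + 4) = 2 + (-7/6 + 4) = 2 + 17/6 = 29/6 ≈ 4.8333)
d(t) = 11 + t
(d(p) + 282/152) + (10*2 - 1) = ((11 + 29/6) + 282/152) + (10*2 - 1) = (95/6 + 282*(1/152)) + (20 - 1) = (95/6 + 141/76) + 19 = 4033/228 + 19 = 8365/228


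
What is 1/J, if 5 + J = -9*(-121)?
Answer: 1/1084 ≈ 0.00092251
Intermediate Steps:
J = 1084 (J = -5 - 9*(-121) = -5 + 1089 = 1084)
1/J = 1/1084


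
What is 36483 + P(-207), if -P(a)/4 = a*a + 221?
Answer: -135797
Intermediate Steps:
P(a) = -884 - 4*a² (P(a) = -4*(a*a + 221) = -4*(a² + 221) = -4*(221 + a²) = -884 - 4*a²)
36483 + P(-207) = 36483 + (-884 - 4*(-207)²) = 36483 + (-884 - 4*42849) = 36483 + (-884 - 171396) = 36483 - 172280 = -135797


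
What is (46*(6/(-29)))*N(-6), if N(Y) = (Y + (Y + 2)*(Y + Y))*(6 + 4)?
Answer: -115920/29 ≈ -3997.2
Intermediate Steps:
N(Y) = 10*Y + 20*Y*(2 + Y) (N(Y) = (Y + (2 + Y)*(2*Y))*10 = (Y + 2*Y*(2 + Y))*10 = 10*Y + 20*Y*(2 + Y))
(46*(6/(-29)))*N(-6) = (46*(6/(-29)))*(10*(-6)*(5 + 2*(-6))) = (46*(6*(-1/29)))*(10*(-6)*(5 - 12)) = (46*(-6/29))*(10*(-6)*(-7)) = -276/29*420 = -115920/29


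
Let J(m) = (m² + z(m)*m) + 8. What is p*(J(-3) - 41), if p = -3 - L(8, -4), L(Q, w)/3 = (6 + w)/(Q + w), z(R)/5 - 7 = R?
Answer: 378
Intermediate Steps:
z(R) = 35 + 5*R
J(m) = 8 + m² + m*(35 + 5*m) (J(m) = (m² + (35 + 5*m)*m) + 8 = (m² + m*(35 + 5*m)) + 8 = 8 + m² + m*(35 + 5*m))
L(Q, w) = 3*(6 + w)/(Q + w) (L(Q, w) = 3*((6 + w)/(Q + w)) = 3*(6 + w)/(Q + w))
p = -9/2 (p = -3 - 3*(6 - 4)/(8 - 4) = -3 - 3*2/4 = -3 - 1*3/2 = -3 - 3/2 = -9/2 ≈ -4.5000)
p*(J(-3) - 41) = -9*((8 + 6*(-3)² + 35*(-3)) - 41)/2 = -9*((8 + 6*9 - 105) - 41)/2 = -9*((8 + 54 - 105) - 41)/2 = -9*(-43 - 41)/2 = -9/2*(-84) = 378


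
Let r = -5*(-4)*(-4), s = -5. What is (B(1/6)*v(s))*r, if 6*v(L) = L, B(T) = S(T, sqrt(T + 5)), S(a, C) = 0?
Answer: 0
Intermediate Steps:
B(T) = 0
v(L) = L/6
r = -80 (r = 20*(-4) = -80)
(B(1/6)*v(s))*r = (0*((1/6)*(-5)))*(-80) = (0*(-5/6))*(-80) = 0*(-80) = 0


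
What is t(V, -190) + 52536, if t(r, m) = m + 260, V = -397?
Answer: 52606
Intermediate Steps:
t(r, m) = 260 + m
t(V, -190) + 52536 = (260 - 190) + 52536 = 70 + 52536 = 52606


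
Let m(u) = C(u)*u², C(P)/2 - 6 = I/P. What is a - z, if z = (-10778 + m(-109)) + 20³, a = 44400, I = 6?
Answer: -94086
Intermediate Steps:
C(P) = 12 + 12/P (C(P) = 12 + 2*(6/P) = 12 + 12/P)
m(u) = u²*(12 + 12/u) (m(u) = (12 + 12/u)*u² = u²*(12 + 12/u))
z = 138486 (z = (-10778 + 12*(-109)*(1 - 109)) + 20³ = (-10778 + 12*(-109)*(-108)) + 8000 = (-10778 + 141264) + 8000 = 130486 + 8000 = 138486)
a - z = 44400 - 1*138486 = 44400 - 138486 = -94086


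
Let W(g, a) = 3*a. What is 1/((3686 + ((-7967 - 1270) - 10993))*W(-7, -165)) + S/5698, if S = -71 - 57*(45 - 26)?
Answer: -429564701/2121023520 ≈ -0.20253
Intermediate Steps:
S = -1154 (S = -71 - 57*19 = -71 - 1083 = -1154)
1/((3686 + ((-7967 - 1270) - 10993))*W(-7, -165)) + S/5698 = 1/((3686 + ((-7967 - 1270) - 10993))*((3*(-165)))) - 1154/5698 = 1/((3686 + (-9237 - 10993))*(-495)) - 1154*1/5698 = -1/495/(3686 - 20230) - 577/2849 = -1/495/(-16544) - 577/2849 = -1/16544*(-1/495) - 577/2849 = 1/8189280 - 577/2849 = -429564701/2121023520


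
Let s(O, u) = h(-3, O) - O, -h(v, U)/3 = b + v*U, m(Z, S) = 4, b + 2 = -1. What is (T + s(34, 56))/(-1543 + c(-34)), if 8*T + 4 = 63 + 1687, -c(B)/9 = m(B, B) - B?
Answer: -1997/7540 ≈ -0.26485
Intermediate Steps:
b = -3 (b = -2 - 1 = -3)
h(v, U) = 9 - 3*U*v (h(v, U) = -3*(-3 + v*U) = -3*(-3 + U*v) = 9 - 3*U*v)
s(O, u) = 9 + 8*O (s(O, u) = (9 - 3*O*(-3)) - O = (9 + 9*O) - O = 9 + 8*O)
c(B) = -36 + 9*B (c(B) = -9*(4 - B) = -36 + 9*B)
T = 873/4 (T = -½ + (63 + 1687)/8 = -½ + (⅛)*1750 = -½ + 875/4 = 873/4 ≈ 218.25)
(T + s(34, 56))/(-1543 + c(-34)) = (873/4 + (9 + 8*34))/(-1543 + (-36 + 9*(-34))) = (873/4 + (9 + 272))/(-1543 + (-36 - 306)) = (873/4 + 281)/(-1543 - 342) = (1997/4)/(-1885) = (1997/4)*(-1/1885) = -1997/7540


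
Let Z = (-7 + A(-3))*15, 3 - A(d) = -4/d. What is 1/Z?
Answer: -1/80 ≈ -0.012500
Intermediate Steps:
A(d) = 3 + 4/d (A(d) = 3 - (-4)/d = 3 + 4/d)
Z = -80 (Z = (-7 + (3 + 4/(-3)))*15 = (-7 + (3 + 4*(-1/3)))*15 = (-7 + (3 - 4/3))*15 = (-7 + 5/3)*15 = -16/3*15 = -80)
1/Z = 1/(-80) = -1/80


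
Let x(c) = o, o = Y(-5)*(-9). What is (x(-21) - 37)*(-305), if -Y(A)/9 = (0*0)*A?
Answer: 11285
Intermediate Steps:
Y(A) = 0 (Y(A) = -9*0*0*A = -0*A = -9*0 = 0)
o = 0 (o = 0*(-9) = 0)
x(c) = 0
(x(-21) - 37)*(-305) = (0 - 37)*(-305) = -37*(-305) = 11285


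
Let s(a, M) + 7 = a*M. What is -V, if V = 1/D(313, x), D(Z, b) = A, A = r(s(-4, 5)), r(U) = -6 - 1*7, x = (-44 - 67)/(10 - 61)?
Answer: 1/13 ≈ 0.076923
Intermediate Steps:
x = 37/17 (x = -111/(-51) = -111*(-1/51) = 37/17 ≈ 2.1765)
s(a, M) = -7 + M*a (s(a, M) = -7 + a*M = -7 + M*a)
r(U) = -13 (r(U) = -6 - 7 = -13)
A = -13
D(Z, b) = -13
V = -1/13 (V = 1/(-13) = -1/13 ≈ -0.076923)
-V = -1*(-1/13) = 1/13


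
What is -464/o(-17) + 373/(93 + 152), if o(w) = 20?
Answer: -5311/245 ≈ -21.678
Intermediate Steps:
-464/o(-17) + 373/(93 + 152) = -464/20 + 373/(93 + 152) = -464*1/20 + 373/245 = -116/5 + 373*(1/245) = -116/5 + 373/245 = -5311/245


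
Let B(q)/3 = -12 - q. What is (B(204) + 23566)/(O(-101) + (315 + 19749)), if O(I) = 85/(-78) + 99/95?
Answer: 169822380/148673887 ≈ 1.1422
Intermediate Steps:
B(q) = -36 - 3*q (B(q) = 3*(-12 - q) = -36 - 3*q)
O(I) = -353/7410 (O(I) = 85*(-1/78) + 99*(1/95) = -85/78 + 99/95 = -353/7410)
(B(204) + 23566)/(O(-101) + (315 + 19749)) = ((-36 - 3*204) + 23566)/(-353/7410 + (315 + 19749)) = ((-36 - 612) + 23566)/(-353/7410 + 20064) = (-648 + 23566)/(148673887/7410) = 22918*(7410/148673887) = 169822380/148673887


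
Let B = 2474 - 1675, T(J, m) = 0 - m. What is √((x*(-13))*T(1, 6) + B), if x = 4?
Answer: √1111 ≈ 33.332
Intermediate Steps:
T(J, m) = -m
B = 799
√((x*(-13))*T(1, 6) + B) = √((4*(-13))*(-1*6) + 799) = √(-52*(-6) + 799) = √(312 + 799) = √1111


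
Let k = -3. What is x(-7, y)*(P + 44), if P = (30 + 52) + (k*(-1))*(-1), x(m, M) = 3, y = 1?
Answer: 369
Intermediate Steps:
P = 79 (P = (30 + 52) - 3*(-1)*(-1) = 82 + 3*(-1) = 82 - 3 = 79)
x(-7, y)*(P + 44) = 3*(79 + 44) = 3*123 = 369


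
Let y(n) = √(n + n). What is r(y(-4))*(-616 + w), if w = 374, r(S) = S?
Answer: -484*I*√2 ≈ -684.48*I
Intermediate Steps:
y(n) = √2*√n (y(n) = √(2*n) = √2*√n)
r(y(-4))*(-616 + w) = (√2*√(-4))*(-616 + 374) = (√2*(2*I))*(-242) = (2*I*√2)*(-242) = -484*I*√2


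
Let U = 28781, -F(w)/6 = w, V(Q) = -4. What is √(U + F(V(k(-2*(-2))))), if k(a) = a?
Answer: √28805 ≈ 169.72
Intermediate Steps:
F(w) = -6*w
√(U + F(V(k(-2*(-2))))) = √(28781 - 6*(-4)) = √(28781 + 24) = √28805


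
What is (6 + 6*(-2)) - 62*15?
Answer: -936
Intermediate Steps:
(6 + 6*(-2)) - 62*15 = (6 - 12) - 930 = -6 - 930 = -936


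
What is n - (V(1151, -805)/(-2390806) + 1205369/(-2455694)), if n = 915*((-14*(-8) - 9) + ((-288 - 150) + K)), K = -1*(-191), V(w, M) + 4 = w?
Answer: -193392915897020552/1467771987341 ≈ -1.3176e+5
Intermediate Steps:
V(w, M) = -4 + w
K = 191
n = -131760 (n = 915*((-14*(-8) - 9) + ((-288 - 150) + 191)) = 915*((112 - 9) + (-438 + 191)) = 915*(103 - 247) = 915*(-144) = -131760)
n - (V(1151, -805)/(-2390806) + 1205369/(-2455694)) = -131760 - ((-4 + 1151)/(-2390806) + 1205369/(-2455694)) = -131760 - (1147*(-1/2390806) + 1205369*(-1/2455694)) = -131760 - (-1147/2390806 - 1205369/2455694) = -131760 - 1*(-721155029608/1467771987341) = -131760 + 721155029608/1467771987341 = -193392915897020552/1467771987341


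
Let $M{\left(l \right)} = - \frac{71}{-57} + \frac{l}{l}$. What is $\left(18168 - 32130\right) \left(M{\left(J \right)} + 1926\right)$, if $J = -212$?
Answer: $- \frac{511521140}{19} \approx -2.6922 \cdot 10^{7}$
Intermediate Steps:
$M{\left(l \right)} = \frac{128}{57}$ ($M{\left(l \right)} = \left(-71\right) \left(- \frac{1}{57}\right) + 1 = \frac{71}{57} + 1 = \frac{128}{57}$)
$\left(18168 - 32130\right) \left(M{\left(J \right)} + 1926\right) = \left(18168 - 32130\right) \left(\frac{128}{57} + 1926\right) = \left(-13962\right) \frac{109910}{57} = - \frac{511521140}{19}$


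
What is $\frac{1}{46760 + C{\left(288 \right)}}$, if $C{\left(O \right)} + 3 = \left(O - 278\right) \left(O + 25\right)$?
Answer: $\frac{1}{49887} \approx 2.0045 \cdot 10^{-5}$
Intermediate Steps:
$C{\left(O \right)} = -3 + \left(-278 + O\right) \left(25 + O\right)$ ($C{\left(O \right)} = -3 + \left(O - 278\right) \left(O + 25\right) = -3 + \left(-278 + O\right) \left(25 + O\right)$)
$\frac{1}{46760 + C{\left(288 \right)}} = \frac{1}{46760 - \left(79817 - 82944\right)} = \frac{1}{46760 - -3127} = \frac{1}{46760 + 3127} = \frac{1}{49887}$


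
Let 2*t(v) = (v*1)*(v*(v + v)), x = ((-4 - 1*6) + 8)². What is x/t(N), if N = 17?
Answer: 4/4913 ≈ 0.00081417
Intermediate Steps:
x = 4 (x = ((-4 - 6) + 8)² = (-10 + 8)² = (-2)² = 4)
t(v) = v³ (t(v) = ((v*1)*(v*(v + v)))/2 = (v*(v*(2*v)))/2 = (v*(2*v²))/2 = (2*v³)/2 = v³)
x/t(N) = 4/(17³) = 4/4913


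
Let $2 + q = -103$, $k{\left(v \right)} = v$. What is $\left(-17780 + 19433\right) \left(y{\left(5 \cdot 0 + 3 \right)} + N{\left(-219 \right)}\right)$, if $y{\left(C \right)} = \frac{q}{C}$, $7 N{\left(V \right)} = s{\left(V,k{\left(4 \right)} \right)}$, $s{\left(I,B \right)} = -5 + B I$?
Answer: $- \frac{1861278}{7} \approx -2.659 \cdot 10^{5}$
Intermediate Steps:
$N{\left(V \right)} = - \frac{5}{7} + \frac{4 V}{7}$ ($N{\left(V \right)} = \frac{-5 + 4 V}{7} = - \frac{5}{7} + \frac{4 V}{7}$)
$q = -105$ ($q = -2 - 103 = -105$)
$y{\left(C \right)} = - \frac{105}{C}$
$\left(-17780 + 19433\right) \left(y{\left(5 \cdot 0 + 3 \right)} + N{\left(-219 \right)}\right) = \left(-17780 + 19433\right) \left(- \frac{105}{5 \cdot 0 + 3} + \left(- \frac{5}{7} + \frac{4}{7} \left(-219\right)\right)\right) = 1653 \left(- \frac{105}{0 + 3} - \frac{881}{7}\right) = 1653 \left(- \frac{105}{3} - \frac{881}{7}\right) = 1653 \left(\left(-105\right) \frac{1}{3} - \frac{881}{7}\right) = 1653 \left(-35 - \frac{881}{7}\right) = 1653 \left(- \frac{1126}{7}\right) = - \frac{1861278}{7}$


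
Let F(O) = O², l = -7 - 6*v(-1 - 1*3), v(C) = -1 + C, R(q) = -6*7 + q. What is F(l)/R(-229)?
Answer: -529/271 ≈ -1.9520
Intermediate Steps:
R(q) = -42 + q
l = 23 (l = -7 - 6*(-1 + (-1 - 1*3)) = -7 - 6*(-1 + (-1 - 3)) = -7 - 6*(-1 - 4) = -7 - 6*(-5) = -7 + 30 = 23)
F(l)/R(-229) = 23²/(-42 - 229) = 529/(-271) = 529*(-1/271) = -529/271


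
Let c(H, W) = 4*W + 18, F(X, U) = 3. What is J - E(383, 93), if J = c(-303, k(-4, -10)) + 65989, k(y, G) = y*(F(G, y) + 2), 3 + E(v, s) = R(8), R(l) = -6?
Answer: 65936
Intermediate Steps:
E(v, s) = -9 (E(v, s) = -3 - 6 = -9)
k(y, G) = 5*y (k(y, G) = y*(3 + 2) = y*5 = 5*y)
c(H, W) = 18 + 4*W
J = 65927 (J = (18 + 4*(5*(-4))) + 65989 = (18 + 4*(-20)) + 65989 = (18 - 80) + 65989 = -62 + 65989 = 65927)
J - E(383, 93) = 65927 - 1*(-9) = 65927 + 9 = 65936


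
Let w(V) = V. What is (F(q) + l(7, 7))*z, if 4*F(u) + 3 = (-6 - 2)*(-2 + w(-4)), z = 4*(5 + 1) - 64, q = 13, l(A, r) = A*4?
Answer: -1570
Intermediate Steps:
l(A, r) = 4*A
z = -40 (z = 4*6 - 64 = 24 - 64 = -40)
F(u) = 45/4 (F(u) = -3/4 + ((-6 - 2)*(-2 - 4))/4 = -3/4 + (-8*(-6))/4 = -3/4 + (1/4)*48 = -3/4 + 12 = 45/4)
(F(q) + l(7, 7))*z = (45/4 + 4*7)*(-40) = (45/4 + 28)*(-40) = (157/4)*(-40) = -1570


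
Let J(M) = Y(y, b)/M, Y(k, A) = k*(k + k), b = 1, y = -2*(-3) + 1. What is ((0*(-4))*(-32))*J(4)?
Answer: 0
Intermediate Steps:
y = 7 (y = 6 + 1 = 7)
Y(k, A) = 2*k² (Y(k, A) = k*(2*k) = 2*k²)
J(M) = 98/M (J(M) = (2*7²)/M = (2*49)/M = 98/M)
((0*(-4))*(-32))*J(4) = ((0*(-4))*(-32))*(98/4) = (0*(-32))*(98*(¼)) = 0*(49/2) = 0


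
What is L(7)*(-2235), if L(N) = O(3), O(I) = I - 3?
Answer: 0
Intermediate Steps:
O(I) = -3 + I
L(N) = 0 (L(N) = -3 + 3 = 0)
L(7)*(-2235) = 0*(-2235) = 0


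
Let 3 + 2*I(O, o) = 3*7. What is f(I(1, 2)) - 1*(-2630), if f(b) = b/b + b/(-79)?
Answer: 207840/79 ≈ 2630.9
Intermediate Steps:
I(O, o) = 9 (I(O, o) = -3/2 + (3*7)/2 = -3/2 + (½)*21 = -3/2 + 21/2 = 9)
f(b) = 1 - b/79 (f(b) = 1 + b*(-1/79) = 1 - b/79)
f(I(1, 2)) - 1*(-2630) = (1 - 1/79*9) - 1*(-2630) = (1 - 9/79) + 2630 = 70/79 + 2630 = 207840/79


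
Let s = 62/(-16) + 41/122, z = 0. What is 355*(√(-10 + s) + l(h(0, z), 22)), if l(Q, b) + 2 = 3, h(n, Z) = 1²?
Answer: 355 + 355*I*√806054/244 ≈ 355.0 + 1306.2*I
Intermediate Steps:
h(n, Z) = 1
l(Q, b) = 1 (l(Q, b) = -2 + 3 = 1)
s = -1727/488 (s = 62*(-1/16) + 41*(1/122) = -31/8 + 41/122 = -1727/488 ≈ -3.5389)
355*(√(-10 + s) + l(h(0, z), 22)) = 355*(√(-10 - 1727/488) + 1) = 355*(√(-6607/488) + 1) = 355*(I*√806054/244 + 1) = 355*(1 + I*√806054/244) = 355 + 355*I*√806054/244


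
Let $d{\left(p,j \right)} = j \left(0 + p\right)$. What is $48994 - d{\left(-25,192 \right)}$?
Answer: $53794$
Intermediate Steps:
$d{\left(p,j \right)} = j p$
$48994 - d{\left(-25,192 \right)} = 48994 - 192 \left(-25\right) = 48994 - -4800 = 48994 + 4800 = 53794$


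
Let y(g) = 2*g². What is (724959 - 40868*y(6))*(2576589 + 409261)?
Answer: -6621232851450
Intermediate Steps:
(724959 - 40868*y(6))*(2576589 + 409261) = (724959 - 81736*6²)*(2576589 + 409261) = (724959 - 81736*36)*2985850 = (724959 - 40868*72)*2985850 = (724959 - 2942496)*2985850 = -2217537*2985850 = -6621232851450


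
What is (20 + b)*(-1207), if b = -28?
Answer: 9656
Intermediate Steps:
(20 + b)*(-1207) = (20 - 28)*(-1207) = -8*(-1207) = 9656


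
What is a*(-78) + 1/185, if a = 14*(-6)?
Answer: 1212121/185 ≈ 6552.0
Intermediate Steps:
a = -84
a*(-78) + 1/185 = -84*(-78) + 1/185 = 6552 + 1/185 = 1212121/185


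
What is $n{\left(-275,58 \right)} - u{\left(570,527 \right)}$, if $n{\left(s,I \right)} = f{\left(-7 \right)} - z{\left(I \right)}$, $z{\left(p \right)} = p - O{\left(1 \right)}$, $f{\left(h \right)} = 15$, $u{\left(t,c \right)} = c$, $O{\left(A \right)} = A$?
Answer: $-569$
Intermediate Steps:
$z{\left(p \right)} = -1 + p$ ($z{\left(p \right)} = p - 1 = -1 + p$)
$n{\left(s,I \right)} = 16 - I$ ($n{\left(s,I \right)} = 15 - \left(-1 + I\right) = 16 - I$)
$n{\left(-275,58 \right)} - u{\left(570,527 \right)} = \left(16 - 58\right) - 527 = -42 - 527 = -569$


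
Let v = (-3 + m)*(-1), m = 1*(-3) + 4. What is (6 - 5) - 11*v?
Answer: -21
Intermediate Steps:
m = 1 (m = -3 + 4 = 1)
v = 2 (v = (-3 + 1)*(-1) = -2*(-1) = 2)
(6 - 5) - 11*v = (6 - 5) - 11*2 = 1 - 22 = -21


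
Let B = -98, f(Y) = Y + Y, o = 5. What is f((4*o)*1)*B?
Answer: -3920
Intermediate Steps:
f(Y) = 2*Y
f((4*o)*1)*B = (2*((4*5)*1))*(-98) = (2*(20*1))*(-98) = (2*20)*(-98) = 40*(-98) = -3920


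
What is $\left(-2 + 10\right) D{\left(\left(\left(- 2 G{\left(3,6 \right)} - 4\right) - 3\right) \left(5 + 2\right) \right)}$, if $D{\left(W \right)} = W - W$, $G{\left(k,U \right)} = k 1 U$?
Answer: $0$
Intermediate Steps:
$G{\left(k,U \right)} = U k$ ($G{\left(k,U \right)} = k U = U k$)
$D{\left(W \right)} = 0$
$\left(-2 + 10\right) D{\left(\left(\left(- 2 G{\left(3,6 \right)} - 4\right) - 3\right) \left(5 + 2\right) \right)} = \left(-2 + 10\right) 0 = 8 \cdot 0 = 0$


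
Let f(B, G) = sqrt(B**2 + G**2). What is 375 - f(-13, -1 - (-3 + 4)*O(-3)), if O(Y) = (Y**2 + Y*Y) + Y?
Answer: 375 - 5*sqrt(17) ≈ 354.38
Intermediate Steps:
O(Y) = Y + 2*Y**2 (O(Y) = (Y**2 + Y**2) + Y = 2*Y**2 + Y = Y + 2*Y**2)
375 - f(-13, -1 - (-3 + 4)*O(-3)) = 375 - sqrt((-13)**2 + (-1 - (-3 + 4)*(-3*(1 + 2*(-3))))**2) = 375 - sqrt(169 + (-1 - (-3*(1 - 6)))**2) = 375 - sqrt(169 + (-1 - (-3*(-5)))**2) = 375 - sqrt(169 + (-1 - 15)**2) = 375 - sqrt(169 + (-16)**2) = 375 - sqrt(169 + 256) = 375 - sqrt(425) = 375 - 5*sqrt(17)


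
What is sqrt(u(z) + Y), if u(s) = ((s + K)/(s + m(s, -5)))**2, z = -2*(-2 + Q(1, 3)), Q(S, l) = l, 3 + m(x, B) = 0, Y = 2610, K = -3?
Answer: sqrt(2611) ≈ 51.098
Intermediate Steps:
m(x, B) = -3 (m(x, B) = -3 + 0 = -3)
z = -2 (z = -2*(-2 + 3) = -2*1 = -2)
u(s) = 1 (u(s) = ((s - 3)/(s - 3))**2 = ((-3 + s)/(-3 + s))**2 = 1**2 = 1)
sqrt(u(z) + Y) = sqrt(1 + 2610) = sqrt(2611)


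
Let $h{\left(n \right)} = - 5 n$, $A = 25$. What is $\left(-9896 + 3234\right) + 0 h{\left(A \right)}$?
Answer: $-6662$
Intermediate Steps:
$\left(-9896 + 3234\right) + 0 h{\left(A \right)} = \left(-9896 + 3234\right) + 0 \left(\left(-5\right) 25\right) = -6662 + 0 \left(-125\right) = -6662 + 0 = -6662$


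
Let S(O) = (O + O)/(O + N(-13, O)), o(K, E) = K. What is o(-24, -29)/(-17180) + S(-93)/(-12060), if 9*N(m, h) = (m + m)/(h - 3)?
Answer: 14228238/11557505695 ≈ 0.0012311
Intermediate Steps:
N(m, h) = 2*m/(9*(-3 + h)) (N(m, h) = ((m + m)/(h - 3))/9 = ((2*m)/(-3 + h))/9 = (2*m/(-3 + h))/9 = 2*m/(9*(-3 + h)))
S(O) = 2*O/(O - 26/(9*(-3 + O))) (S(O) = (O + O)/(O + (2/9)*(-13)/(-3 + O)) = (2*O)/(O - 26/(9*(-3 + O))) = 2*O/(O - 26/(9*(-3 + O))))
o(-24, -29)/(-17180) + S(-93)/(-12060) = -24/(-17180) + (18*(-93)*(-3 - 93)/(-26 + 9*(-93)*(-3 - 93)))/(-12060) = -24*(-1/17180) + (18*(-93)*(-96)/(-26 + 9*(-93)*(-96)))*(-1/12060) = 6/4295 + (18*(-93)*(-96)/(-26 + 80352))*(-1/12060) = 6/4295 + (18*(-93)*(-96)/80326)*(-1/12060) = 6/4295 + (18*(-93)*(1/80326)*(-96))*(-1/12060) = 6/4295 + (80352/40163)*(-1/12060) = 6/4295 - 2232/13454605 = 14228238/11557505695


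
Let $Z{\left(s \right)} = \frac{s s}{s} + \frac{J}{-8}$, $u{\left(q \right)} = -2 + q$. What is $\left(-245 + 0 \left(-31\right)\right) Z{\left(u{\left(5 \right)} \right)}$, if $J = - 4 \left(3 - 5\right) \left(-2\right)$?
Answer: $-1225$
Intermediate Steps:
$J = -16$ ($J = - 4 \left(\left(-2\right) \left(-2\right)\right) = \left(-4\right) 4 = -16$)
$Z{\left(s \right)} = 2 + s$ ($Z{\left(s \right)} = \frac{s s}{s} - \frac{16}{-8} = \frac{s^{2}}{s} - -2 = s + 2 = 2 + s$)
$\left(-245 + 0 \left(-31\right)\right) Z{\left(u{\left(5 \right)} \right)} = \left(-245 + 0 \left(-31\right)\right) \left(2 + \left(-2 + 5\right)\right) = \left(-245 + 0\right) \left(2 + 3\right) = \left(-245\right) 5 = -1225$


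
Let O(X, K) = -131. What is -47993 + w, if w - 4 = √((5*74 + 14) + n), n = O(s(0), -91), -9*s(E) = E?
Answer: -47989 + √253 ≈ -47973.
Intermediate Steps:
s(E) = -E/9
n = -131
w = 4 + √253 (w = 4 + √((5*74 + 14) - 131) = 4 + √((370 + 14) - 131) = 4 + √(384 - 131) = 4 + √253 ≈ 19.906)
-47993 + w = -47993 + (4 + √253) = -47989 + √253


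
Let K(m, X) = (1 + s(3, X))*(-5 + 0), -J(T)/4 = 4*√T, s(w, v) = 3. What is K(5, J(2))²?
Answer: 400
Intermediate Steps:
J(T) = -16*√T
K(m, X) = -20 (K(m, X) = (1 + 3)*(-5 + 0) = 4*(-5) = -20)
K(5, J(2))² = (-20)² = 400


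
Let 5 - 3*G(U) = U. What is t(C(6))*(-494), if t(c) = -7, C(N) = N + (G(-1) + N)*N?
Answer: 3458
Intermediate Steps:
G(U) = 5/3 - U/3
C(N) = N + N*(2 + N) (C(N) = N + ((5/3 - ⅓*(-1)) + N)*N = N + ((5/3 + ⅓) + N)*N = N + (2 + N)*N = N + N*(2 + N))
t(C(6))*(-494) = -7*(-494) = 3458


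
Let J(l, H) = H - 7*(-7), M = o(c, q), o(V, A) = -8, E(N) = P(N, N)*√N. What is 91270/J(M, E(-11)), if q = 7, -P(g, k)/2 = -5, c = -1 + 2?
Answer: 4472230/3501 - 912700*I*√11/3501 ≈ 1277.4 - 864.63*I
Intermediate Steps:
c = 1
P(g, k) = 10 (P(g, k) = -2*(-5) = 10)
E(N) = 10*√N
M = -8
J(l, H) = 49 + H (J(l, H) = H + 49 = 49 + H)
91270/J(M, E(-11)) = 91270/(49 + 10*√(-11)) = 91270/(49 + 10*(I*√11)) = 91270/(49 + 10*I*√11)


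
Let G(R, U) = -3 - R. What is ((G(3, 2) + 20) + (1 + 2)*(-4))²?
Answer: 4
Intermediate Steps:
((G(3, 2) + 20) + (1 + 2)*(-4))² = (((-3 - 1*3) + 20) + (1 + 2)*(-4))² = (((-3 - 3) + 20) + 3*(-4))² = ((-6 + 20) - 12)² = (14 - 12)² = 2² = 4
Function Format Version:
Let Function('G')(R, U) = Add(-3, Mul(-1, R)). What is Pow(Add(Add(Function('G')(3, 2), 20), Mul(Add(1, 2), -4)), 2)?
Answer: 4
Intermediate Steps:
Pow(Add(Add(Function('G')(3, 2), 20), Mul(Add(1, 2), -4)), 2) = Pow(Add(Add(Add(-3, Mul(-1, 3)), 20), Mul(Add(1, 2), -4)), 2) = Pow(Add(Add(Add(-3, -3), 20), Mul(3, -4)), 2) = Pow(Add(Add(-6, 20), -12), 2) = Pow(Add(14, -12), 2) = Pow(2, 2) = 4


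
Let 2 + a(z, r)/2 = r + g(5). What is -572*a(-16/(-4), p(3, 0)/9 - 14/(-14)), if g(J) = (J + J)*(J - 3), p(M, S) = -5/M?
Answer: -581152/27 ≈ -21524.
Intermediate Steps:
g(J) = 2*J*(-3 + J) (g(J) = (2*J)*(-3 + J) = 2*J*(-3 + J))
a(z, r) = 36 + 2*r (a(z, r) = -4 + 2*(r + 2*5*(-3 + 5)) = -4 + 2*(r + 2*5*2) = -4 + 2*(r + 20) = -4 + 2*(20 + r) = -4 + (40 + 2*r) = 36 + 2*r)
-572*a(-16/(-4), p(3, 0)/9 - 14/(-14)) = -572*(36 + 2*(-5/3/9 - 14/(-14))) = -572*(36 + 2*(-5*1/3*(1/9) - 14*(-1/14))) = -572*(36 + 2*(-5/3*1/9 + 1)) = -572*(36 + 2*(-5/27 + 1)) = -572*(36 + 2*(22/27)) = -572*(36 + 44/27) = -572*1016/27 = -1*581152/27 = -581152/27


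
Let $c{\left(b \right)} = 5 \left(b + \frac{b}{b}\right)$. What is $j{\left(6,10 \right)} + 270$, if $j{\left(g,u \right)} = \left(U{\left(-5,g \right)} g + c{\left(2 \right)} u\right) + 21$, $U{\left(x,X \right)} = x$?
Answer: $411$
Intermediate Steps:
$c{\left(b \right)} = 5 + 5 b$ ($c{\left(b \right)} = 5 \left(b + 1\right) = 5 \left(1 + b\right) = 5 + 5 b$)
$j{\left(g,u \right)} = 21 - 5 g + 15 u$ ($j{\left(g,u \right)} = \left(- 5 g + \left(5 + 5 \cdot 2\right) u\right) + 21 = \left(- 5 g + \left(5 + 10\right) u\right) + 21 = \left(- 5 g + 15 u\right) + 21 = 21 - 5 g + 15 u$)
$j{\left(6,10 \right)} + 270 = \left(21 - 30 + 15 \cdot 10\right) + 270 = \left(21 - 30 + 150\right) + 270 = 141 + 270 = 411$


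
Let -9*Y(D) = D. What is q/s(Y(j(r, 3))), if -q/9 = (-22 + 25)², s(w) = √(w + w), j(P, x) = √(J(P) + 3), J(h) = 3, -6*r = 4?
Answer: 81*I*2^(¼)*3^(¾)/2 ≈ 109.79*I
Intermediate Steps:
r = -⅔ (r = -⅙*4 = -⅔ ≈ -0.66667)
j(P, x) = √6 (j(P, x) = √(3 + 3) = √6)
Y(D) = -D/9
s(w) = √2*√w (s(w) = √(2*w) = √2*√w)
q = -81 (q = -9*(-22 + 25)² = -9*3² = -9*9 = -81)
q/s(Y(j(r, 3))) = -81*(-I*2^(¼)*3^(¾)/2) = -(-81)*I*2^(¼)*3^(¾)/2 = 81*I*2^(¼)*3^(¾)/2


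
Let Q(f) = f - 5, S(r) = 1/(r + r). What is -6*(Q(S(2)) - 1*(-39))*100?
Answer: -20550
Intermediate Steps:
S(r) = 1/(2*r)
Q(f) = -5 + f
-6*(Q(S(2)) - 1*(-39))*100 = -6*((-5 + (1/2)/2) - 1*(-39))*100 = -6*((-5 + (1/2)*(1/2)) + 39)*100 = -6*((-5 + 1/4) + 39)*100 = -6*(-19/4 + 39)*100 = -6*137/4*100 = -411/2*100 = -20550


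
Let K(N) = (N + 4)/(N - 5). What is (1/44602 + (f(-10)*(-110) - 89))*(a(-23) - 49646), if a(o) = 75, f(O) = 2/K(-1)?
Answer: -776049025013/44602 ≈ -1.7399e+7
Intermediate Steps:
K(N) = (4 + N)/(-5 + N)
f(O) = -4 (f(O) = 2/(((4 - 1)/(-5 - 1))) = 2/((3/(-6))) = 2/((-⅙*3)) = 2/(-½) = 2*(-2) = -4)
(1/44602 + (f(-10)*(-110) - 89))*(a(-23) - 49646) = (1/44602 + (-4*(-110) - 89))*(75 - 49646) = (1/44602 + (440 - 89))*(-49571) = (1/44602 + 351)*(-49571) = (15655303/44602)*(-49571) = -776049025013/44602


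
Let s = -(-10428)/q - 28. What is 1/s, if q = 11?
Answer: 1/920 ≈ 0.0010870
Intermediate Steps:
s = 920 (s = -(-10428)/11 - 28 = -158*(-6) - 28 = 948 - 28 = 920)
1/s = 1/920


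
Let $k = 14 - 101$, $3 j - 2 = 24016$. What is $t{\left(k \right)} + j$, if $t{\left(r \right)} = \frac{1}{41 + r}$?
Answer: $\frac{368275}{46} \approx 8006.0$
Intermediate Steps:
$j = 8006$ ($j = \frac{2}{3} + \frac{1}{3} \cdot 24016 = \frac{2}{3} + \frac{24016}{3} = 8006$)
$k = -87$
$t{\left(k \right)} + j = \frac{1}{41 - 87} + 8006 = \frac{1}{-46} + 8006 = - \frac{1}{46} + 8006 = \frac{368275}{46}$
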